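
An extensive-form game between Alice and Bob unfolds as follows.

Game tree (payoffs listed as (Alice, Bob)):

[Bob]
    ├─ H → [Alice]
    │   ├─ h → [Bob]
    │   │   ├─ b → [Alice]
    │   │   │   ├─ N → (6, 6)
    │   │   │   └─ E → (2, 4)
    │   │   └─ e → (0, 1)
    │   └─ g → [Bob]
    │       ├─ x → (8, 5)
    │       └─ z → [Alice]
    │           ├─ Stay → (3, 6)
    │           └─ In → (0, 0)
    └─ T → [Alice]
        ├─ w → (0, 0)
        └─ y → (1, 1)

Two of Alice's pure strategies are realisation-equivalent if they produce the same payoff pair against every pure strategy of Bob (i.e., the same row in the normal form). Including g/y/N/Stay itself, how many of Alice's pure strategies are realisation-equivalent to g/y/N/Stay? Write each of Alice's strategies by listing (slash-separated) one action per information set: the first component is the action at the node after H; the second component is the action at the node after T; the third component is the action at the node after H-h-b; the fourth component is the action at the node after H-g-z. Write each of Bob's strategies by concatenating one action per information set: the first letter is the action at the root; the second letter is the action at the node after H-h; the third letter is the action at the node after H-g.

Row for g/y/N/Stay (columns Hbx, Hbz, Hex, Hez, Tbx, Tbz, Tex, Tez): (8,5) (3,6) (8,5) (3,6) (1,1) (1,1) (1,1) (1,1).
Under g/y/N/Stay, Alice's choice at the node after H-h-b can never be reached regardless of what Bob does, so varying those choices leaves every outcome unchanged.
Holding the reachable choices fixed and varying the unreachable one freely already gives 2 equivalent strategies.
No other strategy reproduces this row, so those 2 are the full class: g/y/N/Stay, g/y/E/Stay.

2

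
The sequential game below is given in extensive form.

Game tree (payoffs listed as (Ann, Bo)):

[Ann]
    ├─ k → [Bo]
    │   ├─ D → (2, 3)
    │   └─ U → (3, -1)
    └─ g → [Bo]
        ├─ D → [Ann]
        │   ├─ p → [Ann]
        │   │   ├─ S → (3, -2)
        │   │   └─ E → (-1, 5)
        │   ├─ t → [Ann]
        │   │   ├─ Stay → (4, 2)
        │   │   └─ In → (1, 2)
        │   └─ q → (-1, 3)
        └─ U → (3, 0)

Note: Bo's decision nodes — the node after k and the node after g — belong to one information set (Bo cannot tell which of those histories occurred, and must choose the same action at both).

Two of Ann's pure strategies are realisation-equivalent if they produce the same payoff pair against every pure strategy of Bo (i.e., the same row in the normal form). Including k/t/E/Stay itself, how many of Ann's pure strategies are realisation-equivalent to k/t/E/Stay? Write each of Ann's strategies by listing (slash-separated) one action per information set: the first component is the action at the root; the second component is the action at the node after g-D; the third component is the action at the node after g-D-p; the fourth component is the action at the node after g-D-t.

Row for k/t/E/Stay (columns D, U): (2,3) (3,-1).
Under k/t/E/Stay, Ann's choice at the node after g-D and at the node after g-D-p and at the node after g-D-t can never be reached regardless of what Bo does, so varying those choices leaves every outcome unchanged.
Holding the reachable choices fixed and varying the unreachable ones freely already gives 3 × 2 × 2 = 12 equivalent strategies.
No other strategy reproduces this row, so those 12 are the full class: k/p/S/Stay, k/p/S/In, k/p/E/Stay, k/p/E/In, k/t/S/Stay, k/t/S/In, k/t/E/Stay, k/t/E/In, k/q/S/Stay, k/q/S/In, k/q/E/Stay, k/q/E/In.

12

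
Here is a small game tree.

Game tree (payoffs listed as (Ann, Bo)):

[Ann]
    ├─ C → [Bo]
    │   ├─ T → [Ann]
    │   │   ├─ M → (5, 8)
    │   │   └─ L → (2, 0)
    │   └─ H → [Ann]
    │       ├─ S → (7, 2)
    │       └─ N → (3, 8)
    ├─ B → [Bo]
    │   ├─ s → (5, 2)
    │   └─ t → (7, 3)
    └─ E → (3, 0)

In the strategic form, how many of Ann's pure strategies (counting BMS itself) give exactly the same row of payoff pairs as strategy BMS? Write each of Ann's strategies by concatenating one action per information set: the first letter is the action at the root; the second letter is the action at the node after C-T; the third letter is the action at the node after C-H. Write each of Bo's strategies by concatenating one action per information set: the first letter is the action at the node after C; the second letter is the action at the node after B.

4

Row for BMS (columns Ts, Tt, Hs, Ht): (5,2) (7,3) (5,2) (7,3).
Under BMS, Ann's choice at the node after C-T and at the node after C-H can never be reached regardless of what Bo does, so varying those choices leaves every outcome unchanged.
Holding the reachable choices fixed and varying the unreachable ones freely already gives 2 × 2 = 4 equivalent strategies.
No other strategy reproduces this row, so those 4 are the full class: BMS, BMN, BLS, BLN.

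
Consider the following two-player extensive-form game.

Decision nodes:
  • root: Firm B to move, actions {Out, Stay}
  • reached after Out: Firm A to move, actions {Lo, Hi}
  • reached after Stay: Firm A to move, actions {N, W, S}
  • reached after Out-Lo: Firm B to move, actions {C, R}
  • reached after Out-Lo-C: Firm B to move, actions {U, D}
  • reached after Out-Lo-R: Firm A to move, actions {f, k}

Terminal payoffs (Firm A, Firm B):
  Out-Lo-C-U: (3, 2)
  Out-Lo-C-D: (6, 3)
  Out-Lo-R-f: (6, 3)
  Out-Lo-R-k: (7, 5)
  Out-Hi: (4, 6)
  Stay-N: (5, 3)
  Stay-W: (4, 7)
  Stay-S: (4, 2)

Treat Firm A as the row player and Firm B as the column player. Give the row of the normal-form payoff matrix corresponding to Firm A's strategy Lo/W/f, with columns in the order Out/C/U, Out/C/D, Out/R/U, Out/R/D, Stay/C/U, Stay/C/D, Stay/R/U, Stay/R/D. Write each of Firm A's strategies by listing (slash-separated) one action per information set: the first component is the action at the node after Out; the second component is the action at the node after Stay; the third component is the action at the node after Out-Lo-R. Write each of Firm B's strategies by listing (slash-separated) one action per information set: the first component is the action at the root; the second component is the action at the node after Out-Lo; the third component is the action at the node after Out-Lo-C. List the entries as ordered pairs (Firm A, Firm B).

vs Out/C/U: Firm B plays Out → Firm A plays Lo at [Out] → Firm B plays C at [Out-Lo] → Firm B plays U at [Out-Lo-C] → (3, 2)
vs Out/C/D: Firm B plays Out → Firm A plays Lo at [Out] → Firm B plays C at [Out-Lo] → Firm B plays D at [Out-Lo-C] → (6, 3)
vs Out/R/U: Firm B plays Out → Firm A plays Lo at [Out] → Firm B plays R at [Out-Lo] → Firm A plays f at [Out-Lo-R] → (6, 3)
vs Out/R/D: Firm B plays Out → Firm A plays Lo at [Out] → Firm B plays R at [Out-Lo] → Firm A plays f at [Out-Lo-R] → (6, 3)
vs Stay/C/U: Firm B plays Stay → Firm A plays W at [Stay] → (4, 7)
vs Stay/C/D: Firm B plays Stay → Firm A plays W at [Stay] → (4, 7)
vs Stay/R/U: Firm B plays Stay → Firm A plays W at [Stay] → (4, 7)
vs Stay/R/D: Firm B plays Stay → Firm A plays W at [Stay] → (4, 7)

(3,2) (6,3) (6,3) (6,3) (4,7) (4,7) (4,7) (4,7)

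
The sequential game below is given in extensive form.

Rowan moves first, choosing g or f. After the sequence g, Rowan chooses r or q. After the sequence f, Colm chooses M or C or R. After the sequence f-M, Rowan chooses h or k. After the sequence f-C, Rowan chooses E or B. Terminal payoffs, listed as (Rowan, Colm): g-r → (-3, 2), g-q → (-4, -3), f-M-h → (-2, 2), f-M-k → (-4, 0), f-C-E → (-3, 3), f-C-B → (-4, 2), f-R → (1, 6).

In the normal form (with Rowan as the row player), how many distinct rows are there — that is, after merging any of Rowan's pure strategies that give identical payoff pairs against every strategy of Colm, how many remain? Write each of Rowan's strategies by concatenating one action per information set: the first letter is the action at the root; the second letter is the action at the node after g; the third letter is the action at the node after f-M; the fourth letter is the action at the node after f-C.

6

Rowan has 16 pure strategies: grhE, grhB, grkE, grkB, gqhE, gqhB, gqkE, gqkB, frhE, frhB, frkE, frkB, fqhE, fqhB, fqkE, fqkB. Columns: M, C, R.
{grhE, grhB, grkE, grkB} → row (-3,2) (-3,2) (-3,2)
{gqhE, gqhB, gqkE, gqkB} → row (-4,-3) (-4,-3) (-4,-3)
{frhE, fqhE} → row (-2,2) (-3,3) (1,6)
{frhB, fqhB} → row (-2,2) (-4,2) (1,6)
{frkE, fqkE} → row (-4,0) (-3,3) (1,6)
{frkB, fqkB} → row (-4,0) (-4,2) (1,6)
That's 6 distinct rows out of 16 strategies.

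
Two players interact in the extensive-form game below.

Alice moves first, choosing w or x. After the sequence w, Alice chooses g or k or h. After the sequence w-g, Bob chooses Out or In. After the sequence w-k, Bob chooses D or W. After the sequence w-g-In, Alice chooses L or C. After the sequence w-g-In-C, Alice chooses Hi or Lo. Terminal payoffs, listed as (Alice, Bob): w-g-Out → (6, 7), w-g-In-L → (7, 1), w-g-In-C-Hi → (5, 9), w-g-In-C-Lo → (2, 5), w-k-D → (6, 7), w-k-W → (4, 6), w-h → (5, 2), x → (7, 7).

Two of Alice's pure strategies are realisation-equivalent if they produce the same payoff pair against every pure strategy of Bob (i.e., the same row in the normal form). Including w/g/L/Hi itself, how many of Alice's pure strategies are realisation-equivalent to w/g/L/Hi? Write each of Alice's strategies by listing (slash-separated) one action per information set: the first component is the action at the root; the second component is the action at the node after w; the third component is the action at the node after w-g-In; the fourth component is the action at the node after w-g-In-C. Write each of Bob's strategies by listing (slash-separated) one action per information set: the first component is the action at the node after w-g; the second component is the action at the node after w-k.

2

Row for w/g/L/Hi (columns Out/D, Out/W, In/D, In/W): (6,7) (6,7) (7,1) (7,1).
Under w/g/L/Hi, Alice's choice at the node after w-g-In-C can never be reached regardless of what Bob does, so varying those choices leaves every outcome unchanged.
Holding the reachable choices fixed and varying the unreachable one freely already gives 2 equivalent strategies.
No other strategy reproduces this row, so those 2 are the full class: w/g/L/Hi, w/g/L/Lo.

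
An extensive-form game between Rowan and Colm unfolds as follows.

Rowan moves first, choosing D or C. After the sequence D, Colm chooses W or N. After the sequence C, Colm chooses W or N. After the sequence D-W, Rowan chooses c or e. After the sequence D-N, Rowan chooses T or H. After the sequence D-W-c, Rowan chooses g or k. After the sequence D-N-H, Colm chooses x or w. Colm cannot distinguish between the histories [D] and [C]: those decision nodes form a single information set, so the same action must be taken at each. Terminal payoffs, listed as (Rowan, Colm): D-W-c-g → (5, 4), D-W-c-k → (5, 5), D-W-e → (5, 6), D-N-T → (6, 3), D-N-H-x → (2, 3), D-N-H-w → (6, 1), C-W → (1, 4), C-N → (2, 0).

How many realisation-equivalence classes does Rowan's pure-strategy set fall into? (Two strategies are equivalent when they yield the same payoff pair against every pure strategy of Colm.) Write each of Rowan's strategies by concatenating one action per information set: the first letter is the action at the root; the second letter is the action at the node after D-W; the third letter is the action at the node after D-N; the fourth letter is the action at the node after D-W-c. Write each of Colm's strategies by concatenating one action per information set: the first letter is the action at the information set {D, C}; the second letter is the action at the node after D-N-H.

Rowan has 16 pure strategies: DcTg, DcTk, DcHg, DcHk, DeTg, DeTk, DeHg, DeHk, CcTg, CcTk, CcHg, CcHk, CeTg, CeTk, CeHg, CeHk. Columns: Wx, Ww, Nx, Nw.
{DcTg} → row (5,4) (5,4) (6,3) (6,3)
{DcTk} → row (5,5) (5,5) (6,3) (6,3)
{DcHg} → row (5,4) (5,4) (2,3) (6,1)
{DcHk} → row (5,5) (5,5) (2,3) (6,1)
{DeTg, DeTk} → row (5,6) (5,6) (6,3) (6,3)
{DeHg, DeHk} → row (5,6) (5,6) (2,3) (6,1)
{CcTg, CcTk, CcHg, CcHk, CeTg, CeTk, CeHg, CeHk} → row (1,4) (1,4) (2,0) (2,0)
That's 7 distinct rows out of 16 strategies.

7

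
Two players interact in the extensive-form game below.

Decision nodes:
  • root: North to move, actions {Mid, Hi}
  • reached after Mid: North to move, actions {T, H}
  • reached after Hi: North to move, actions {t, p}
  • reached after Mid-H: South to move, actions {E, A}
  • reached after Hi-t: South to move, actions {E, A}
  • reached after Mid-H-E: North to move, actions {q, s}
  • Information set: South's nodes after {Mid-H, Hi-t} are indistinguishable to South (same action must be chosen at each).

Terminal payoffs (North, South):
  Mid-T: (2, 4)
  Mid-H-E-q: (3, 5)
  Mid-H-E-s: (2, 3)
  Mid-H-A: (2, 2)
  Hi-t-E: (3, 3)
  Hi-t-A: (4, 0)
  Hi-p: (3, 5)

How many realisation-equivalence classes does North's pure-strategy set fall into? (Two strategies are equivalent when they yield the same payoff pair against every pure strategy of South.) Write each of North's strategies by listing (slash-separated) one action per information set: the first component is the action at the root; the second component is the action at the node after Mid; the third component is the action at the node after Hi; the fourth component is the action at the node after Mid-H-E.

5

North has 16 pure strategies: Mid/T/t/q, Mid/T/t/s, Mid/T/p/q, Mid/T/p/s, Mid/H/t/q, Mid/H/t/s, Mid/H/p/q, Mid/H/p/s, Hi/T/t/q, Hi/T/t/s, Hi/T/p/q, Hi/T/p/s, Hi/H/t/q, Hi/H/t/s, Hi/H/p/q, Hi/H/p/s. Columns: E, A.
{Mid/T/t/q, Mid/T/t/s, Mid/T/p/q, Mid/T/p/s} → row (2,4) (2,4)
{Mid/H/t/q, Mid/H/p/q} → row (3,5) (2,2)
{Mid/H/t/s, Mid/H/p/s} → row (2,3) (2,2)
{Hi/T/t/q, Hi/T/t/s, Hi/H/t/q, Hi/H/t/s} → row (3,3) (4,0)
{Hi/T/p/q, Hi/T/p/s, Hi/H/p/q, Hi/H/p/s} → row (3,5) (3,5)
That's 5 distinct rows out of 16 strategies.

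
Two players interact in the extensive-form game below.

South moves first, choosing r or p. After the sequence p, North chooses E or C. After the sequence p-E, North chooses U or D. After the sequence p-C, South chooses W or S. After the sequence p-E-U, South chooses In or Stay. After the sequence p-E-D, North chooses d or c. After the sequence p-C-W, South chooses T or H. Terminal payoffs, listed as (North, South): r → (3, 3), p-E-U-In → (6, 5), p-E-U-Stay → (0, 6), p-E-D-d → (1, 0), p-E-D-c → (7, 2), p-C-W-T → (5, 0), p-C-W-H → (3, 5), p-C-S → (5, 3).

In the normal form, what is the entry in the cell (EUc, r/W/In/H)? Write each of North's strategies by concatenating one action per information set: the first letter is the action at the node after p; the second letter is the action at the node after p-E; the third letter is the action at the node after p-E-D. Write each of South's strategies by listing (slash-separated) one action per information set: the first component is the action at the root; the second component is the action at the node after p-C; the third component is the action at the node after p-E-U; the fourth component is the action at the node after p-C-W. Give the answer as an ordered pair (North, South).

Trace the play path from the root:
  South plays r
→ terminal payoff (3, 3).
(North's choice at the node after p is never reached on this path, so it doesn't affect the outcome.)

(3, 3)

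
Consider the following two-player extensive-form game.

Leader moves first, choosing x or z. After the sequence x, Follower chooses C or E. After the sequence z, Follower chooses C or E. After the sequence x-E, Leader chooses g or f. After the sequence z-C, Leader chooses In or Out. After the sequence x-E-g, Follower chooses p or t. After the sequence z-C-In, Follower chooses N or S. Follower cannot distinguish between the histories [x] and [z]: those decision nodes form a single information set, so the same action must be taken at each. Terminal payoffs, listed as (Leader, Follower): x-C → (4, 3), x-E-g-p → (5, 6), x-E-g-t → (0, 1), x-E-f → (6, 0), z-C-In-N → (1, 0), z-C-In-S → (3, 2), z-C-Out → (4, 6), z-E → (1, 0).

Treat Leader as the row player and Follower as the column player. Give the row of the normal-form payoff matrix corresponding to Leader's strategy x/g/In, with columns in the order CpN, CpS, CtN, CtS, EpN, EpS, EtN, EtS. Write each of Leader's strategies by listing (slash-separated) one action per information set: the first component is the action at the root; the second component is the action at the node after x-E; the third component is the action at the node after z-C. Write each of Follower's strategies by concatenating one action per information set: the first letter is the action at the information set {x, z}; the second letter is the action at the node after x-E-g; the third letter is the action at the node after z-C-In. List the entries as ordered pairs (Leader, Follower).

(4,3) (4,3) (4,3) (4,3) (5,6) (5,6) (0,1) (0,1)

vs CpN: Leader plays x → Follower plays C at [x] → (4, 3)
vs CpS: Leader plays x → Follower plays C at [x] → (4, 3)
vs CtN: Leader plays x → Follower plays C at [x] → (4, 3)
vs CtS: Leader plays x → Follower plays C at [x] → (4, 3)
vs EpN: Leader plays x → Follower plays E at [x] → Leader plays g at [x-E] → Follower plays p at [x-E-g] → (5, 6)
vs EpS: Leader plays x → Follower plays E at [x] → Leader plays g at [x-E] → Follower plays p at [x-E-g] → (5, 6)
vs EtN: Leader plays x → Follower plays E at [x] → Leader plays g at [x-E] → Follower plays t at [x-E-g] → (0, 1)
vs EtS: Leader plays x → Follower plays E at [x] → Leader plays g at [x-E] → Follower plays t at [x-E-g] → (0, 1)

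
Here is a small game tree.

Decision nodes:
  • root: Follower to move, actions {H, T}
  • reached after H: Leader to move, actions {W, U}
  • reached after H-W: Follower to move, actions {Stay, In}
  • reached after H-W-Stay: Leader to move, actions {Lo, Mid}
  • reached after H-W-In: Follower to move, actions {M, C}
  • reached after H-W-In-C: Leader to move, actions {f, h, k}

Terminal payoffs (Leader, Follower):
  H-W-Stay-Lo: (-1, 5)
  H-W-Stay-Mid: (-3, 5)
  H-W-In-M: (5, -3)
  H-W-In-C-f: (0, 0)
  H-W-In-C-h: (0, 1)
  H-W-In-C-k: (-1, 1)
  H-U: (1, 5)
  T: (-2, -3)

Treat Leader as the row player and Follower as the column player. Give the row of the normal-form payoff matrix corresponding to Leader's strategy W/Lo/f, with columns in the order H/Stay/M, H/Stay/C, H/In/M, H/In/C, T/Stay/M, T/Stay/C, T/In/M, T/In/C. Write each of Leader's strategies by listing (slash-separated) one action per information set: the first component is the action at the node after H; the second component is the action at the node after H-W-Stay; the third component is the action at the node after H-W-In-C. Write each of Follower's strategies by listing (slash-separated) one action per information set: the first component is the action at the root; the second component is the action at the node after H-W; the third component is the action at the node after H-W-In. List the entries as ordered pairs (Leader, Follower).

vs H/Stay/M: Follower plays H → Leader plays W at [H] → Follower plays Stay at [H-W] → Leader plays Lo at [H-W-Stay] → (-1, 5)
vs H/Stay/C: Follower plays H → Leader plays W at [H] → Follower plays Stay at [H-W] → Leader plays Lo at [H-W-Stay] → (-1, 5)
vs H/In/M: Follower plays H → Leader plays W at [H] → Follower plays In at [H-W] → Follower plays M at [H-W-In] → (5, -3)
vs H/In/C: Follower plays H → Leader plays W at [H] → Follower plays In at [H-W] → Follower plays C at [H-W-In] → Leader plays f at [H-W-In-C] → (0, 0)
vs T/Stay/M: Follower plays T → (-2, -3)
vs T/Stay/C: Follower plays T → (-2, -3)
vs T/In/M: Follower plays T → (-2, -3)
vs T/In/C: Follower plays T → (-2, -3)

(-1,5) (-1,5) (5,-3) (0,0) (-2,-3) (-2,-3) (-2,-3) (-2,-3)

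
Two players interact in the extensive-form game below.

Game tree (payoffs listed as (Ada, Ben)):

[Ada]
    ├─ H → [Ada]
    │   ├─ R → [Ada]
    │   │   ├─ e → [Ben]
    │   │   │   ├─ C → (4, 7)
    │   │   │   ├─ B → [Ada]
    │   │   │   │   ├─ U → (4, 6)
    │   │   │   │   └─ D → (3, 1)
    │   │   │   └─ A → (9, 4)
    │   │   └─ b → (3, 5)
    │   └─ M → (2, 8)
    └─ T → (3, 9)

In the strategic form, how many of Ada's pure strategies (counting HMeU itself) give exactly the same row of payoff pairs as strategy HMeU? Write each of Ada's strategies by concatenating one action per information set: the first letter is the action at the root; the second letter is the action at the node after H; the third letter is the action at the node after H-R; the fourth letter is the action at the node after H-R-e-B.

Row for HMeU (columns C, B, A): (2,8) (2,8) (2,8).
Under HMeU, Ada's choice at the node after H-R and at the node after H-R-e-B can never be reached regardless of what Ben does, so varying those choices leaves every outcome unchanged.
Holding the reachable choices fixed and varying the unreachable ones freely already gives 2 × 2 = 4 equivalent strategies.
No other strategy reproduces this row, so those 4 are the full class: HMeU, HMeD, HMbU, HMbD.

4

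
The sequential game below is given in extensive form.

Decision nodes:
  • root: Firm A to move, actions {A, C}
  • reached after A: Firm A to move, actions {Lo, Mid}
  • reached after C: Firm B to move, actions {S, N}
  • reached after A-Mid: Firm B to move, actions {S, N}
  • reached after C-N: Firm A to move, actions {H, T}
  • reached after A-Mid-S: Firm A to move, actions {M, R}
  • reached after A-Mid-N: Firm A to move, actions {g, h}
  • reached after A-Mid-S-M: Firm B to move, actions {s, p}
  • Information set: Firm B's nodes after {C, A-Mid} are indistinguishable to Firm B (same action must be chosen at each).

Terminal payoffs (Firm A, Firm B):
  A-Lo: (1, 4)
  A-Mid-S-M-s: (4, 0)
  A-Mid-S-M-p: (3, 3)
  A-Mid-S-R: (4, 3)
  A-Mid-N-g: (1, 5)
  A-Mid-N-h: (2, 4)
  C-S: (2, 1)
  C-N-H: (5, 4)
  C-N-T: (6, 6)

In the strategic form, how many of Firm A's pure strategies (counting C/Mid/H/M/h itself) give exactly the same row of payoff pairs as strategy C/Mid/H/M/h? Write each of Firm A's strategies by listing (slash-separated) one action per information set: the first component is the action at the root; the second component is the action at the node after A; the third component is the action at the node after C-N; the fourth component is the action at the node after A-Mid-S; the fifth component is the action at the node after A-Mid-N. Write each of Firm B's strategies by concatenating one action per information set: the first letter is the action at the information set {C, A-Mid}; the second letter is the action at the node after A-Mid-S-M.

Row for C/Mid/H/M/h (columns Ss, Sp, Ns, Np): (2,1) (2,1) (5,4) (5,4).
Under C/Mid/H/M/h, Firm A's choice at the node after A and at the node after A-Mid-S and at the node after A-Mid-N can never be reached regardless of what Firm B does, so varying those choices leaves every outcome unchanged.
Holding the reachable choices fixed and varying the unreachable ones freely already gives 2 × 2 × 2 = 8 equivalent strategies.
No other strategy reproduces this row, so those 8 are the full class: C/Lo/H/M/g, C/Lo/H/M/h, C/Lo/H/R/g, C/Lo/H/R/h, C/Mid/H/M/g, C/Mid/H/M/h, C/Mid/H/R/g, C/Mid/H/R/h.

8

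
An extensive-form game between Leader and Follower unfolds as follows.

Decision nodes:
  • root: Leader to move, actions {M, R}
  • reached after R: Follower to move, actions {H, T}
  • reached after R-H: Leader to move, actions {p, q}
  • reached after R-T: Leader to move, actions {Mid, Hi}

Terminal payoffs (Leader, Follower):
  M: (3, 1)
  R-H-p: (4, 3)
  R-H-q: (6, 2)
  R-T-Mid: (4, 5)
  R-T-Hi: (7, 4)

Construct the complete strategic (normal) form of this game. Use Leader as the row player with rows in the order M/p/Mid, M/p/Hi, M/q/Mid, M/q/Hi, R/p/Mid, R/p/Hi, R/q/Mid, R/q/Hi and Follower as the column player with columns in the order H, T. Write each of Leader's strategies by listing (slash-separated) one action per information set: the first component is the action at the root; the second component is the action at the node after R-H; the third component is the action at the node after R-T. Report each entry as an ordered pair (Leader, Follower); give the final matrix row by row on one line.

               H        T
M/p/Mid    (3,1)    (3,1)
 M/p/Hi    (3,1)    (3,1)
M/q/Mid    (3,1)    (3,1)
 M/q/Hi    (3,1)    (3,1)
R/p/Mid    (4,3)    (4,5)
 R/p/Hi    (4,3)    (7,4)
R/q/Mid    (6,2)    (4,5)
 R/q/Hi    (6,2)    (7,4)

M/p/Mid: (3,1) (3,1) | M/p/Hi: (3,1) (3,1) | M/q/Mid: (3,1) (3,1) | M/q/Hi: (3,1) (3,1) | R/p/Mid: (4,3) (4,5) | R/p/Hi: (4,3) (7,4) | R/q/Mid: (6,2) (4,5) | R/q/Hi: (6,2) (7,4)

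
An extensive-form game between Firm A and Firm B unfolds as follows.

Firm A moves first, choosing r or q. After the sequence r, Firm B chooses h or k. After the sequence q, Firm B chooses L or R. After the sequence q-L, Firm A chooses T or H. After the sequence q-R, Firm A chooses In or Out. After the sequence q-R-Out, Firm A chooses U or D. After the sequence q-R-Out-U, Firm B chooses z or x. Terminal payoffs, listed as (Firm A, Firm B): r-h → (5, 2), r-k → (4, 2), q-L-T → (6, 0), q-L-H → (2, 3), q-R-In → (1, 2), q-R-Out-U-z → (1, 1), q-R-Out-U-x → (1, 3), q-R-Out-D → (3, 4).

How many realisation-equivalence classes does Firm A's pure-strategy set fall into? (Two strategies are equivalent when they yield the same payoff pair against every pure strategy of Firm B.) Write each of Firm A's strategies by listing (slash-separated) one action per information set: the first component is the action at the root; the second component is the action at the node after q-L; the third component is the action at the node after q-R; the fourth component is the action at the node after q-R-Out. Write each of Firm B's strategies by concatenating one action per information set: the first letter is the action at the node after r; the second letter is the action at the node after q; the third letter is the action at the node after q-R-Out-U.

Firm A has 16 pure strategies: r/T/In/U, r/T/In/D, r/T/Out/U, r/T/Out/D, r/H/In/U, r/H/In/D, r/H/Out/U, r/H/Out/D, q/T/In/U, q/T/In/D, q/T/Out/U, q/T/Out/D, q/H/In/U, q/H/In/D, q/H/Out/U, q/H/Out/D. Columns: hLz, hLx, hRz, hRx, kLz, kLx, kRz, kRx.
{r/T/In/U, r/T/In/D, r/T/Out/U, r/T/Out/D, r/H/In/U, r/H/In/D, r/H/Out/U, r/H/Out/D} → row (5,2) (5,2) (5,2) (5,2) (4,2) (4,2) (4,2) (4,2)
{q/T/In/U, q/T/In/D} → row (6,0) (6,0) (1,2) (1,2) (6,0) (6,0) (1,2) (1,2)
{q/T/Out/U} → row (6,0) (6,0) (1,1) (1,3) (6,0) (6,0) (1,1) (1,3)
{q/T/Out/D} → row (6,0) (6,0) (3,4) (3,4) (6,0) (6,0) (3,4) (3,4)
{q/H/In/U, q/H/In/D} → row (2,3) (2,3) (1,2) (1,2) (2,3) (2,3) (1,2) (1,2)
{q/H/Out/U} → row (2,3) (2,3) (1,1) (1,3) (2,3) (2,3) (1,1) (1,3)
{q/H/Out/D} → row (2,3) (2,3) (3,4) (3,4) (2,3) (2,3) (3,4) (3,4)
That's 7 distinct rows out of 16 strategies.

7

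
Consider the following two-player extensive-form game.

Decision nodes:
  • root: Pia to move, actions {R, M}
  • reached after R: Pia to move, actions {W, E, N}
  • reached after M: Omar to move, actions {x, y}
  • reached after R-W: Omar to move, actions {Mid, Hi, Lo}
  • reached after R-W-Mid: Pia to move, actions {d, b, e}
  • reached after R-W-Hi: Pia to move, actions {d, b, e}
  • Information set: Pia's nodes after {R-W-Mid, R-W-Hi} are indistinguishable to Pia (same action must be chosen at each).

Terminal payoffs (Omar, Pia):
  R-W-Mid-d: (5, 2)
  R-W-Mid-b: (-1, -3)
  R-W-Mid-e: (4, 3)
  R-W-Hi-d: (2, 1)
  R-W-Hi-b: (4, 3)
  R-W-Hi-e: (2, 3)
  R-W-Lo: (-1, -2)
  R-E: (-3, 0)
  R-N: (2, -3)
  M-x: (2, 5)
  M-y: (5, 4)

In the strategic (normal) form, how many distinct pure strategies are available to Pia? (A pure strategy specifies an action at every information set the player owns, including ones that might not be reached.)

Pia owns the root with actions {R, M} — two choices.
Pia owns the node after R with actions {W, E, N} — three choices.
Pia owns the information set {R-W-Mid, R-W-Hi} with actions {d, b, e} — three choices.
A pure strategy fixes one action at each information set independently, so the count is the product 2 × 3 × 3 = 18.
(For reference, Omar has 6 pure strategies, giving a 18×6 normal-form matrix.)

18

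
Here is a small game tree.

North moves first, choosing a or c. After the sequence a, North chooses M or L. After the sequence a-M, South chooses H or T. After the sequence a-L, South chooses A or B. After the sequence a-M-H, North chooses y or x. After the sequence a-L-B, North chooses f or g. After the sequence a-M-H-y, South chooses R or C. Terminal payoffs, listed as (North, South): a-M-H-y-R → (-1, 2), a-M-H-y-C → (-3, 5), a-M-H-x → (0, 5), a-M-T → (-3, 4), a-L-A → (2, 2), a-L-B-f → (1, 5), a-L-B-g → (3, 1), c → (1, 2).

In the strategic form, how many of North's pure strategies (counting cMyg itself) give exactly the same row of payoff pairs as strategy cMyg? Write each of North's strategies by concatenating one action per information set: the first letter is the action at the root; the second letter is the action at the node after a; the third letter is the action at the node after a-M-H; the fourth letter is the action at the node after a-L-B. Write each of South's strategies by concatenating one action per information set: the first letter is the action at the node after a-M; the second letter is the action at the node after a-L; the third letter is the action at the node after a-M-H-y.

Row for cMyg (columns HAR, HAC, HBR, HBC, TAR, TAC, TBR, TBC): (1,2) (1,2) (1,2) (1,2) (1,2) (1,2) (1,2) (1,2).
Under cMyg, North's choice at the node after a and at the node after a-M-H and at the node after a-L-B can never be reached regardless of what South does, so varying those choices leaves every outcome unchanged.
Holding the reachable choices fixed and varying the unreachable ones freely already gives 2 × 2 × 2 = 8 equivalent strategies.
No other strategy reproduces this row, so those 8 are the full class: cMyf, cMyg, cMxf, cMxg, cLyf, cLyg, cLxf, cLxg.

8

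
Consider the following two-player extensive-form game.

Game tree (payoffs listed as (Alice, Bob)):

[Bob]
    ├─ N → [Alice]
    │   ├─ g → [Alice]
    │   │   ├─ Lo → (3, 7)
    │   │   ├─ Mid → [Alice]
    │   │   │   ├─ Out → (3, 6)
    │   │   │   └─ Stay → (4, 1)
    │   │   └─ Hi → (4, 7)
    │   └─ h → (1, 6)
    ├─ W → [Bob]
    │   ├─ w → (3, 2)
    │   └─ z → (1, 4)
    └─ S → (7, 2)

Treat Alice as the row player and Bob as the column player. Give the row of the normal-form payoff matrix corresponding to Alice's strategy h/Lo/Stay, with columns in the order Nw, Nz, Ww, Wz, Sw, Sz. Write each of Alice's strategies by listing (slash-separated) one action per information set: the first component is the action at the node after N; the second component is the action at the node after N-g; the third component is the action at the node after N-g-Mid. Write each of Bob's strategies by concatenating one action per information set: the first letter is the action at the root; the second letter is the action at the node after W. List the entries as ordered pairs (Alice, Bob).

vs Nw: Bob plays N → Alice plays h at [N] → (1, 6)
vs Nz: Bob plays N → Alice plays h at [N] → (1, 6)
vs Ww: Bob plays W → Bob plays w at [W] → (3, 2)
vs Wz: Bob plays W → Bob plays z at [W] → (1, 4)
vs Sw: Bob plays S → (7, 2)
vs Sz: Bob plays S → (7, 2)

(1,6) (1,6) (3,2) (1,4) (7,2) (7,2)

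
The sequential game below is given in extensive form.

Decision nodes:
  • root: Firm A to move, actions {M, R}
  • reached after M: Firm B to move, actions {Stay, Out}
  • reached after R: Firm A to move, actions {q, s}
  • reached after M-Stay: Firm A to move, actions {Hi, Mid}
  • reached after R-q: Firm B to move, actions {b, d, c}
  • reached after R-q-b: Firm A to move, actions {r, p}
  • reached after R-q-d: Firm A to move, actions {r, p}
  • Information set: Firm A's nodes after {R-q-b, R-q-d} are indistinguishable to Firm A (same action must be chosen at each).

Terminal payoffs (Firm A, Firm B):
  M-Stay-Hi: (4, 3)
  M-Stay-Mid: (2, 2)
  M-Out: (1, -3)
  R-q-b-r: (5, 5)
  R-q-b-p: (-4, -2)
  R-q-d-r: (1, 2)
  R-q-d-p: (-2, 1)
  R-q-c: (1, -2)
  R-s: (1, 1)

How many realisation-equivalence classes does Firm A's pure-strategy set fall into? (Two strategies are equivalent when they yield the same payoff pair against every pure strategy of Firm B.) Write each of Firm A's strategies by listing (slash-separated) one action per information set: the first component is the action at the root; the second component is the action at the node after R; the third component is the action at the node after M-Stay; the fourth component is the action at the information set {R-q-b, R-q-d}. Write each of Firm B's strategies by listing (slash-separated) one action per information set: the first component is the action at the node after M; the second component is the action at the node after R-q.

Firm A has 16 pure strategies: M/q/Hi/r, M/q/Hi/p, M/q/Mid/r, M/q/Mid/p, M/s/Hi/r, M/s/Hi/p, M/s/Mid/r, M/s/Mid/p, R/q/Hi/r, R/q/Hi/p, R/q/Mid/r, R/q/Mid/p, R/s/Hi/r, R/s/Hi/p, R/s/Mid/r, R/s/Mid/p. Columns: Stay/b, Stay/d, Stay/c, Out/b, Out/d, Out/c.
{M/q/Hi/r, M/q/Hi/p, M/s/Hi/r, M/s/Hi/p} → row (4,3) (4,3) (4,3) (1,-3) (1,-3) (1,-3)
{M/q/Mid/r, M/q/Mid/p, M/s/Mid/r, M/s/Mid/p} → row (2,2) (2,2) (2,2) (1,-3) (1,-3) (1,-3)
{R/q/Hi/r, R/q/Mid/r} → row (5,5) (1,2) (1,-2) (5,5) (1,2) (1,-2)
{R/q/Hi/p, R/q/Mid/p} → row (-4,-2) (-2,1) (1,-2) (-4,-2) (-2,1) (1,-2)
{R/s/Hi/r, R/s/Hi/p, R/s/Mid/r, R/s/Mid/p} → row (1,1) (1,1) (1,1) (1,1) (1,1) (1,1)
That's 5 distinct rows out of 16 strategies.

5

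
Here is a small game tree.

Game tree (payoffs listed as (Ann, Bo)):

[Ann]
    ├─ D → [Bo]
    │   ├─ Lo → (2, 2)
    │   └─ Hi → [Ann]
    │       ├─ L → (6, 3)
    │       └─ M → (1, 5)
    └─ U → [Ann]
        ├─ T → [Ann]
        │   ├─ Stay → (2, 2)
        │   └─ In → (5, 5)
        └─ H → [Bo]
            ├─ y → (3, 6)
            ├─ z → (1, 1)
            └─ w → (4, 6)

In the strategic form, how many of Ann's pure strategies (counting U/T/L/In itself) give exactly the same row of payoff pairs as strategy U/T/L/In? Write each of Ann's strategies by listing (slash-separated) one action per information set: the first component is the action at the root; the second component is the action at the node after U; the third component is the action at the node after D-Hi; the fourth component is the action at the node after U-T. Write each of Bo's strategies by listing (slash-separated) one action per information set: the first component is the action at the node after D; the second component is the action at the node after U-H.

2

Row for U/T/L/In (columns Lo/y, Lo/z, Lo/w, Hi/y, Hi/z, Hi/w): (5,5) (5,5) (5,5) (5,5) (5,5) (5,5).
Under U/T/L/In, Ann's choice at the node after D-Hi can never be reached regardless of what Bo does, so varying those choices leaves every outcome unchanged.
Holding the reachable choices fixed and varying the unreachable one freely already gives 2 equivalent strategies.
No other strategy reproduces this row, so those 2 are the full class: U/T/L/In, U/T/M/In.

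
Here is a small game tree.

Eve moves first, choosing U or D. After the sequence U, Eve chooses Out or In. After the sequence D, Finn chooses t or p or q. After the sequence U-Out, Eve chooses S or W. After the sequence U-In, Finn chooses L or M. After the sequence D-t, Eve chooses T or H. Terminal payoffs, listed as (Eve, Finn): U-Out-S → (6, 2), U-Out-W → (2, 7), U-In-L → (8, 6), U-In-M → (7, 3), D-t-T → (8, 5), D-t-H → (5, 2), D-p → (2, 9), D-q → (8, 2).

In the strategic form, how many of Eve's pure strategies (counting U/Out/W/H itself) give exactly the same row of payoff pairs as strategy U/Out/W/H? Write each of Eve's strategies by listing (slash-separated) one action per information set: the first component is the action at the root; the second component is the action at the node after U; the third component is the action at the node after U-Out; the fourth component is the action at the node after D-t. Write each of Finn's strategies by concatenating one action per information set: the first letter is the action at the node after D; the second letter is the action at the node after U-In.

Row for U/Out/W/H (columns tL, tM, pL, pM, qL, qM): (2,7) (2,7) (2,7) (2,7) (2,7) (2,7).
Under U/Out/W/H, Eve's choice at the node after D-t can never be reached regardless of what Finn does, so varying those choices leaves every outcome unchanged.
Holding the reachable choices fixed and varying the unreachable one freely already gives 2 equivalent strategies.
No other strategy reproduces this row, so those 2 are the full class: U/Out/W/T, U/Out/W/H.

2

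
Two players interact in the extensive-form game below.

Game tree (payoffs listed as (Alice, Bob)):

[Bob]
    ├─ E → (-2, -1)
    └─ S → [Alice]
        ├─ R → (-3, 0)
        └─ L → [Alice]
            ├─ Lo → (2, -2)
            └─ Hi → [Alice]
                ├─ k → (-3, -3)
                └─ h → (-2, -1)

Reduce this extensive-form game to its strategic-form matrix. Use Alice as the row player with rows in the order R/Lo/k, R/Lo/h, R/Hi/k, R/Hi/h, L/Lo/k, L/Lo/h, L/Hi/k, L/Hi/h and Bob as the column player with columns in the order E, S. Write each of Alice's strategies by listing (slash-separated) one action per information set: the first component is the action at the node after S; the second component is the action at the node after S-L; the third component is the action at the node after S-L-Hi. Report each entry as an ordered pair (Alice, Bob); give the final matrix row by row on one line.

R/Lo/k: (-2,-1) (-3,0) | R/Lo/h: (-2,-1) (-3,0) | R/Hi/k: (-2,-1) (-3,0) | R/Hi/h: (-2,-1) (-3,0) | L/Lo/k: (-2,-1) (2,-2) | L/Lo/h: (-2,-1) (2,-2) | L/Hi/k: (-2,-1) (-3,-3) | L/Hi/h: (-2,-1) (-2,-1)

              E        S
R/Lo/k  (-2,-1)   (-3,0)
R/Lo/h  (-2,-1)   (-3,0)
R/Hi/k  (-2,-1)   (-3,0)
R/Hi/h  (-2,-1)   (-3,0)
L/Lo/k  (-2,-1)   (2,-2)
L/Lo/h  (-2,-1)   (2,-2)
L/Hi/k  (-2,-1)  (-3,-3)
L/Hi/h  (-2,-1)  (-2,-1)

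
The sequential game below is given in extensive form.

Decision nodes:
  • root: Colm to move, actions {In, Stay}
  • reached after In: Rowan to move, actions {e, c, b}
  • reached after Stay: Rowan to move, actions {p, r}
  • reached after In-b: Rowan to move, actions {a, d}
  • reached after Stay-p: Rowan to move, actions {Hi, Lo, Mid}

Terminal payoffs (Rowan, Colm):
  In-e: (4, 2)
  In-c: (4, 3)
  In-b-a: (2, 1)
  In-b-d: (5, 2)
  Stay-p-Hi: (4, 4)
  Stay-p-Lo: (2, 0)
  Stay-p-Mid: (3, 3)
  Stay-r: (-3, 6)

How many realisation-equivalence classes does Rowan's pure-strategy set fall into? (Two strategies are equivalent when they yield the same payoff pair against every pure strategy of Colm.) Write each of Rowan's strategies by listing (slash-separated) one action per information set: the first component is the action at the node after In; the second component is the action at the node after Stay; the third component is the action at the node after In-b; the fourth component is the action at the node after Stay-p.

Rowan has 36 pure strategies: e/p/a/Hi, e/p/a/Lo, e/p/a/Mid, e/p/d/Hi, e/p/d/Lo, e/p/d/Mid, e/r/a/Hi, e/r/a/Lo, e/r/a/Mid, e/r/d/Hi, e/r/d/Lo, e/r/d/Mid, c/p/a/Hi, c/p/a/Lo, c/p/a/Mid, c/p/d/Hi, c/p/d/Lo, c/p/d/Mid, c/r/a/Hi, c/r/a/Lo, c/r/a/Mid, c/r/d/Hi, c/r/d/Lo, c/r/d/Mid, b/p/a/Hi, b/p/a/Lo, b/p/a/Mid, b/p/d/Hi, b/p/d/Lo, b/p/d/Mid, b/r/a/Hi, b/r/a/Lo, b/r/a/Mid, b/r/d/Hi, b/r/d/Lo, b/r/d/Mid. Columns: In, Stay.
{e/p/a/Hi, e/p/d/Hi} → row (4,2) (4,4)
{e/p/a/Lo, e/p/d/Lo} → row (4,2) (2,0)
{e/p/a/Mid, e/p/d/Mid} → row (4,2) (3,3)
{e/r/a/Hi, e/r/a/Lo, e/r/a/Mid, e/r/d/Hi, e/r/d/Lo, e/r/d/Mid} → row (4,2) (-3,6)
{c/p/a/Hi, c/p/d/Hi} → row (4,3) (4,4)
{c/p/a/Lo, c/p/d/Lo} → row (4,3) (2,0)
{c/p/a/Mid, c/p/d/Mid} → row (4,3) (3,3)
{c/r/a/Hi, c/r/a/Lo, c/r/a/Mid, c/r/d/Hi, c/r/d/Lo, c/r/d/Mid} → row (4,3) (-3,6)
{b/p/a/Hi} → row (2,1) (4,4)
{b/p/a/Lo} → row (2,1) (2,0)
{b/p/a/Mid} → row (2,1) (3,3)
{b/p/d/Hi} → row (5,2) (4,4)
{b/p/d/Lo} → row (5,2) (2,0)
{b/p/d/Mid} → row (5,2) (3,3)
{b/r/a/Hi, b/r/a/Lo, b/r/a/Mid} → row (2,1) (-3,6)
{b/r/d/Hi, b/r/d/Lo, b/r/d/Mid} → row (5,2) (-3,6)
That's 16 distinct rows out of 36 strategies.

16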